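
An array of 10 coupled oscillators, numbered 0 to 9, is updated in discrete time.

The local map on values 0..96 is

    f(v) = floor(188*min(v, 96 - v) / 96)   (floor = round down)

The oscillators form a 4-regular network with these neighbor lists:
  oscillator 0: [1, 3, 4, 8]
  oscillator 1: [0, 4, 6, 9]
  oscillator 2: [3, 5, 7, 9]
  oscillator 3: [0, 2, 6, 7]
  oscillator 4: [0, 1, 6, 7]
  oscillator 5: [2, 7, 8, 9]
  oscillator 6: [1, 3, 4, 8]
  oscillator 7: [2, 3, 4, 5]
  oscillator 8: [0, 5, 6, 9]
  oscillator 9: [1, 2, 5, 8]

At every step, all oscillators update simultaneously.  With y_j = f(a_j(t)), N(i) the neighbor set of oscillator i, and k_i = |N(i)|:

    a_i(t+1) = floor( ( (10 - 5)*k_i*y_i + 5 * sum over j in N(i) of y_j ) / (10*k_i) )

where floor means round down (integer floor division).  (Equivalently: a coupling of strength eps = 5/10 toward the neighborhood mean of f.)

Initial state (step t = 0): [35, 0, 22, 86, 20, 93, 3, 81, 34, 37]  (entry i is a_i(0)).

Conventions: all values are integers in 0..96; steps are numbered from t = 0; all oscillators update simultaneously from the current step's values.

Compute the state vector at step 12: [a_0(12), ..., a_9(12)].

Simulating step by step:
t=0: [35, 0, 22, 86, 20, 93, 3, 81, 34, 37]
t=1: [49, 23, 37, 27, 32, 28, 18, 27, 51, 50]
t=2: [76, 57, 67, 57, 59, 64, 48, 56, 77, 77]
t=3: [52, 68, 59, 71, 71, 57, 79, 72, 47, 47]
t=4: [73, 59, 68, 53, 51, 75, 46, 54, 81, 82]
t=5: [56, 67, 56, 75, 80, 44, 79, 74, 39, 38]
t=6: [64, 55, 69, 49, 41, 76, 42, 51, 71, 74]
t=7: [68, 73, 58, 81, 79, 48, 78, 76, 52, 48]
t=8: [51, 49, 69, 39, 38, 83, 41, 48, 77, 84]
t=9: [78, 79, 53, 77, 81, 38, 74, 75, 45, 37]
t=10: [40, 38, 70, 43, 33, 72, 44, 48, 72, 70]
t=11: [72, 71, 59, 80, 73, 53, 76, 77, 56, 52]
t=12: [48, 51, 65, 39, 43, 76, 44, 47, 71, 78]

Answer: [48, 51, 65, 39, 43, 76, 44, 47, 71, 78]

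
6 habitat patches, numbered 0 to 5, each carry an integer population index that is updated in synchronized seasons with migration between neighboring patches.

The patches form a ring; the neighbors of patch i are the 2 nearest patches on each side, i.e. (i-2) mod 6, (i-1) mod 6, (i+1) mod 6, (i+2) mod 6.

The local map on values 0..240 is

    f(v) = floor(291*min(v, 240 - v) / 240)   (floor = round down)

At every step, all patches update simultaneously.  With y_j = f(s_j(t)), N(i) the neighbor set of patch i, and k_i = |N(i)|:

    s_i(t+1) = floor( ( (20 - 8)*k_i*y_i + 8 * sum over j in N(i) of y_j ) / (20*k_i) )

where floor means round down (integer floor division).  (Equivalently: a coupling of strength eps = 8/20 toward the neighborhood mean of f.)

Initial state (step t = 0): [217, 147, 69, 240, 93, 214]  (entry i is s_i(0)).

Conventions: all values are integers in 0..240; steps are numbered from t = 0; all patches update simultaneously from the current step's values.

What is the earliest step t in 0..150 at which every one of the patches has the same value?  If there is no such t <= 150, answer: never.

Answer: 17
Key observation: Synchronization is absorbing here: once all patches are equal they stay equal, and step 17 is the first all-equal step.

Derivation:
t=0: [217, 147, 69, 240, 93, 214]  (not all equal)
t=1: [50, 81, 74, 33, 81, 43]  (not all equal)
t=2: [69, 82, 83, 57, 82, 60]  (not all equal)
t=3: [86, 91, 95, 78, 91, 78]  (not all equal)
t=4: [105, 106, 110, 99, 106, 98]  (not all equal)
t=5: [126, 126, 130, 122, 126, 121]  (not all equal)
t=6: [138, 138, 135, 141, 138, 142]  (not all equal)
t=7: [122, 122, 125, 121, 122, 119]  (not all equal)
t=8: [142, 142, 140, 143, 142, 143]  (not all equal)
t=9: [118, 118, 119, 117, 118, 117]  (not all equal)
t=10: [142, 142, 143, 141, 142, 141]  (not all equal)
t=11: [118, 118, 117, 119, 118, 119]  (not all equal)
t=12: [142, 143, 141, 143, 143, 143]  (not all equal)
t=13: [117, 117, 118, 117, 117, 117]  (not all equal)
t=14: [141, 141, 142, 141, 141, 141]  (not all equal)
t=15: [119, 119, 118, 119, 119, 120]  (not all equal)
t=16: [144, 144, 143, 144, 144, 144]  (not all equal)
t=17: [116, 116, 116, 116, 116, 116]  (all equal)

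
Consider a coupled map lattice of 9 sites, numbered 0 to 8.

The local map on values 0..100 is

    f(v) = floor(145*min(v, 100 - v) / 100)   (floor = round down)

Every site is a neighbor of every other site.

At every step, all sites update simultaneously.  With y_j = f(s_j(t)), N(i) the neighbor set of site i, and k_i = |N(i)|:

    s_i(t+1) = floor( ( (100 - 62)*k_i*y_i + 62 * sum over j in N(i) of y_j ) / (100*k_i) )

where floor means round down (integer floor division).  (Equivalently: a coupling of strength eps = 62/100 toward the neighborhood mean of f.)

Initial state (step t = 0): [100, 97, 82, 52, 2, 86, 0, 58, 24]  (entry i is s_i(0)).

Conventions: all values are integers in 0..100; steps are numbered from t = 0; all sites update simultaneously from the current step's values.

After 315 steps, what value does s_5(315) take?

Answer: s_5(315) = 58
Key observation: The state at step 12, [60, 60, 60, 60, 60, 60, 60, 60, 60], reappears at step 14: the system is in a cycle of period 2 from step 12 on.  Therefore the state at step 315 equals the state at step 12 + ((315 - 12) mod 2) = 13, which is [58, 58, 58, 58, 58, 58, 58, 58, 58].

Derivation:
t=0: [100, 97, 82, 52, 2, 86, 0, 58, 24]
t=1: [16, 17, 24, 37, 17, 22, 16, 34, 26]
t=2: [30, 30, 33, 39, 30, 32, 30, 37, 34]
t=3: [45, 45, 47, 49, 45, 46, 45, 48, 47]
t=4: [66, 66, 67, 68, 66, 66, 66, 67, 67]
t=5: [48, 48, 47, 47, 48, 48, 48, 47, 47]
t=6: [68, 68, 68, 68, 68, 68, 68, 68, 68]
t=7: [46, 46, 46, 46, 46, 46, 46, 46, 46]
t=8: [66, 66, 66, 66, 66, 66, 66, 66, 66]
t=9: [49, 49, 49, 49, 49, 49, 49, 49, 49]
t=10: [71, 71, 71, 71, 71, 71, 71, 71, 71]
t=11: [42, 42, 42, 42, 42, 42, 42, 42, 42]
t=12: [60, 60, 60, 60, 60, 60, 60, 60, 60]
t=13: [58, 58, 58, 58, 58, 58, 58, 58, 58]
t=14: [60, 60, 60, 60, 60, 60, 60, 60, 60]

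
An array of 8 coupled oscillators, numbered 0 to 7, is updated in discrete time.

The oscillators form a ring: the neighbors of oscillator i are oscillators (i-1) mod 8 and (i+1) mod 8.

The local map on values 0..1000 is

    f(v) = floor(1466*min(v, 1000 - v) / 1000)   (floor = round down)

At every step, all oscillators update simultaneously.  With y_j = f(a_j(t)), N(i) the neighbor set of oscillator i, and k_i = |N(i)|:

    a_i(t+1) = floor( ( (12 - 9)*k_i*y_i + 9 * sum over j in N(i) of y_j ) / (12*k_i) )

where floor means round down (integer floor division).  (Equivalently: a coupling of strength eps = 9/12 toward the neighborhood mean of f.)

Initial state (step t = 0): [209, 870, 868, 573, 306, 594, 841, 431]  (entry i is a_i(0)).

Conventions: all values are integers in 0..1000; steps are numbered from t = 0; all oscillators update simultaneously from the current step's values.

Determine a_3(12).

Answer: a_3(12) = 526

Derivation:
t=0: [209, 870, 868, 573, 306, 594, 841, 431]
t=1: [384, 234, 353, 396, 569, 404, 518, 359]
t=2: [466, 490, 475, 575, 597, 649, 595, 607]
t=3: [656, 696, 676, 638, 573, 572, 557, 622]
t=4: [500, 478, 484, 544, 590, 634, 605, 570]
t=5: [682, 715, 690, 658, 601, 576, 582, 649]
t=6: [465, 449, 457, 514, 566, 603, 578, 532]
t=7: [674, 670, 681, 667, 644, 615, 630, 658]
t=8: [488, 474, 480, 492, 524, 539, 534, 507]
t=9: [709, 705, 706, 705, 697, 686, 694, 704]
t=10: [430, 429, 431, 436, 445, 449, 446, 436]
t=11: [632, 629, 632, 640, 649, 653, 649, 640]
t=12: [536, 540, 536, 526, 516, 512, 516, 526]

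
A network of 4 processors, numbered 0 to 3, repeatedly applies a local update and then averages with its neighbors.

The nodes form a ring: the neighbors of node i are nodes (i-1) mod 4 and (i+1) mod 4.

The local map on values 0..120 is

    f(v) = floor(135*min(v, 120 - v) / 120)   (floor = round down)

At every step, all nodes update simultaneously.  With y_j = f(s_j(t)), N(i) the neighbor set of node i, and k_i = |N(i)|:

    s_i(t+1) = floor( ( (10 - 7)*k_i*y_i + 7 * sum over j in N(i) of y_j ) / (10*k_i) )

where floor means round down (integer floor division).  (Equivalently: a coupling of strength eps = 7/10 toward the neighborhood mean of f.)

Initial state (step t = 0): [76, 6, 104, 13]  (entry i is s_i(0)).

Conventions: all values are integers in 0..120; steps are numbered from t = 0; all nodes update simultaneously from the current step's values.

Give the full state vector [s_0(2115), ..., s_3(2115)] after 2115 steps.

Answer: [63, 63, 63, 63]
Key observation: The state at step 12, [64, 64, 64, 64], reappears at step 14: the system is in a cycle of period 2 from step 12 on.  Therefore the state at step 2115 equals the state at step 12 + ((2115 - 12) mod 2) = 13, which is [63, 63, 63, 63].

Derivation:
t=0: [76, 6, 104, 13]
t=1: [21, 25, 12, 27]
t=2: [27, 21, 24, 21]
t=3: [25, 26, 24, 26]
t=4: [28, 27, 28, 27]
t=5: [30, 30, 30, 30]
t=6: [33, 33, 33, 33]
t=7: [37, 37, 37, 37]
t=8: [41, 41, 41, 41]
t=9: [46, 46, 46, 46]
t=10: [51, 51, 51, 51]
t=11: [57, 57, 57, 57]
t=12: [64, 64, 64, 64]
t=13: [63, 63, 63, 63]
t=14: [64, 64, 64, 64]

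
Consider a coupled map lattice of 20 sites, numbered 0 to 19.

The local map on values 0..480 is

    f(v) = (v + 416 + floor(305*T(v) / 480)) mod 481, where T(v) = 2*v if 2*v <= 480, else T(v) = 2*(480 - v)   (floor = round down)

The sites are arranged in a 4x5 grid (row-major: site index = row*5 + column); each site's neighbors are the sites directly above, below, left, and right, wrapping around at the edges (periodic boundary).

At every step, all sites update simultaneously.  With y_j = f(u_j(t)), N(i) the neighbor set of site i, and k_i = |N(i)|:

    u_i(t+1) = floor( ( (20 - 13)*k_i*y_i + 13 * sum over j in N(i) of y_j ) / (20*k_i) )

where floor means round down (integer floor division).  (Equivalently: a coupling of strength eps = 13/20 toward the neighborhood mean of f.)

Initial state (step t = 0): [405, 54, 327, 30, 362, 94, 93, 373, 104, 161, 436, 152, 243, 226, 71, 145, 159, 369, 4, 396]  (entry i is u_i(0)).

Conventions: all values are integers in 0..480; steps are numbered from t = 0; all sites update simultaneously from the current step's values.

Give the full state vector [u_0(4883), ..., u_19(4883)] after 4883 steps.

Answer: [428, 428, 428, 428, 428, 428, 428, 428, 428, 428, 428, 428, 428, 428, 428, 428, 428, 428, 428, 428]
Key observation: The state at step 5, [428, 428, 428, 428, 428, 428, 428, 428, 428, 428, 428, 428, 428, 428, 428, 428, 428, 428, 428, 428], reappears at step 7: the system is in a cycle of period 2 from step 5 on.  Therefore the state at step 4883 equals the state at step 5 + ((4883 - 5) mod 2) = 5, which is [428, 428, 428, 428, 428, 428, 428, 428, 428, 428, 428, 428, 428, 428, 428, 428, 428, 428, 428, 428].

Derivation:
t=0: [405, 54, 327, 30, 362, 94, 93, 373, 104, 161, 436, 152, 243, 226, 71, 145, 159, 369, 4, 396]
t=1: [300, 236, 313, 244, 347, 264, 201, 358, 253, 244, 277, 316, 430, 347, 295, 351, 273, 424, 365, 352]
t=2: [461, 454, 457, 465, 461, 458, 437, 441, 468, 470, 464, 446, 440, 452, 462, 458, 458, 443, 449, 451]
t=3: [420, 421, 422, 419, 419, 420, 423, 423, 419, 418, 420, 423, 424, 421, 419, 420, 421, 423, 422, 421]
t=4: [430, 430, 430, 430, 430, 430, 430, 430, 430, 431, 430, 430, 430, 430, 430, 430, 430, 430, 430, 430]
t=5: [428, 428, 428, 428, 428, 428, 428, 428, 428, 428, 428, 428, 428, 428, 428, 428, 428, 428, 428, 428]
t=6: [429, 429, 429, 429, 429, 429, 429, 429, 429, 429, 429, 429, 429, 429, 429, 429, 429, 429, 429, 429]
t=7: [428, 428, 428, 428, 428, 428, 428, 428, 428, 428, 428, 428, 428, 428, 428, 428, 428, 428, 428, 428]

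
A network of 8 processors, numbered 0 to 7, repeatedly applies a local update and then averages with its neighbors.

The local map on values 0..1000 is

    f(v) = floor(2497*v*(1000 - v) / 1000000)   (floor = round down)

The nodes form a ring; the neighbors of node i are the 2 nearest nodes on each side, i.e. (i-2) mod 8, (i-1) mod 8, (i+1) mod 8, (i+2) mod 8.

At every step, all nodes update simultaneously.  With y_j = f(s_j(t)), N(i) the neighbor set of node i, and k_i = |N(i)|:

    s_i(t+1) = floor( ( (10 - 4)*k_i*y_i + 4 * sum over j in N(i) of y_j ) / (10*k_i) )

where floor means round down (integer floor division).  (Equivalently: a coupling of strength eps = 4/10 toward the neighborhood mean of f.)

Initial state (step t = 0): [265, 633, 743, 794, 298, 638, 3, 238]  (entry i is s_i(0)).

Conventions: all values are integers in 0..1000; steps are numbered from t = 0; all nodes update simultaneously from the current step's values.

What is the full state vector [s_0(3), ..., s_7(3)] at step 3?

Answer: [600, 590, 589, 590, 599, 600, 614, 601]

Derivation:
t=0: [265, 633, 743, 794, 298, 638, 3, 238]
t=1: [443, 530, 485, 460, 459, 484, 207, 436]
t=2: [596, 620, 621, 620, 599, 600, 492, 595]
t=3: [600, 590, 589, 590, 599, 600, 614, 601]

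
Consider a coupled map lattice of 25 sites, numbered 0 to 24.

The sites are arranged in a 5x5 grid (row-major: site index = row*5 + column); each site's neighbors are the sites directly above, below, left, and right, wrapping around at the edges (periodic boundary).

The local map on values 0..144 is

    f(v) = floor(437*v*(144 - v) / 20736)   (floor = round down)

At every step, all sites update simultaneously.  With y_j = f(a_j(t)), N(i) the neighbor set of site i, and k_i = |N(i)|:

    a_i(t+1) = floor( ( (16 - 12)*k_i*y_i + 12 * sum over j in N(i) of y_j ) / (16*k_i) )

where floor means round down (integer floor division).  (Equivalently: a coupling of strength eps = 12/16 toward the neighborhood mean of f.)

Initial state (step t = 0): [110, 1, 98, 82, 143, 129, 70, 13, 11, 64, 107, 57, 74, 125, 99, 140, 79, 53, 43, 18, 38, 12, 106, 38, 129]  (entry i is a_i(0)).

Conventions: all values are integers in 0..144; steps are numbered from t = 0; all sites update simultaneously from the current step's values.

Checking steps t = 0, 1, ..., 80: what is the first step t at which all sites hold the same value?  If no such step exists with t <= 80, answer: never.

Answer: never
Key observation: The state at step 5 reappears at step 7 — the system is in a cycle of period 2 from step 5 on.  No step 0..7 is synchronized, and the cycle repeats forever, so no step up to 80 (or ever) has all sites equal.

Derivation:
t=0: [110, 1, 98, 82, 143, 129, 70, 13, 11, 64, 107, 57, 74, 125, 99, 140, 79, 53, 43, 18, 38, 12, 106, 38, 129]  (not all equal)
t=1: [43, 59, 66, 66, 63, 80, 61, 73, 63, 57, 67, 102, 81, 73, 77, 63, 73, 98, 75, 55, 51, 60, 79, 81, 50]  (not all equal)
t=2: [101, 103, 107, 107, 102, 103, 103, 107, 107, 106, 104, 103, 102, 108, 106, 105, 101, 104, 104, 105, 100, 105, 105, 106, 102]  (not all equal)
t=3: [89, 87, 84, 84, 87, 87, 87, 85, 82, 85, 86, 88, 86, 84, 84, 88, 87, 88, 85, 86, 89, 88, 85, 85, 88]  (not all equal)
t=4: [103, 104, 105, 105, 104, 104, 104, 105, 105, 105, 104, 104, 104, 105, 105, 103, 103, 104, 104, 104, 103, 103, 104, 104, 103]  (not all equal)
t=5: [87, 87, 86, 86, 87, 87, 86, 86, 86, 86, 87, 87, 86, 86, 86, 87, 87, 87, 86, 87, 88, 87, 87, 87, 87]  (not all equal)
t=6: [103, 104, 104, 104, 104, 104, 104, 105, 105, 104, 104, 104, 104, 105, 104, 103, 104, 104, 104, 104, 103, 103, 104, 104, 103]  (not all equal)
t=7: [87, 87, 86, 86, 87, 87, 86, 86, 86, 86, 87, 87, 86, 86, 86, 87, 87, 87, 86, 87, 88, 87, 87, 87, 87]  (not all equal)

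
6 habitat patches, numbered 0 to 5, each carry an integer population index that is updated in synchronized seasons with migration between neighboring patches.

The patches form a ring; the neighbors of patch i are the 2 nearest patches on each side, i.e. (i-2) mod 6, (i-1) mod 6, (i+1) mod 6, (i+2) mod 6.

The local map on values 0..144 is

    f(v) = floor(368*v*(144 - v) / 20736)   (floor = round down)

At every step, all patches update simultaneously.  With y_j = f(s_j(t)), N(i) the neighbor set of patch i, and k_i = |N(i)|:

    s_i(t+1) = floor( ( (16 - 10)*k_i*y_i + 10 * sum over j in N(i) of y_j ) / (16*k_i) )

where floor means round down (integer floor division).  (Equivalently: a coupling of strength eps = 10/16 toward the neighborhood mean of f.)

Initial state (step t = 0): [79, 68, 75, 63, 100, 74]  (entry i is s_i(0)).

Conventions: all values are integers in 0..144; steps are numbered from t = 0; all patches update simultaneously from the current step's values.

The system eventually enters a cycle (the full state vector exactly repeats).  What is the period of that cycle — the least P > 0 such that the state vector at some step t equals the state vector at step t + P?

Simulating step by step:
t=0: [79, 68, 75, 63, 100, 74]
t=1: [88, 90, 88, 88, 85, 88]
t=2: [87, 86, 87, 87, 87, 87]
t=3: [88, 88, 88, 88, 88, 88]
t=4: [87, 87, 87, 87, 87, 87]
t=5: [88, 88, 88, 88, 88, 88]

Answer: 2
Key observation: The state at step 3, [88, 88, 88, 88, 88, 88], reappears at step 5 — and no state repeats earlier — so the cycle the system enters has period 2.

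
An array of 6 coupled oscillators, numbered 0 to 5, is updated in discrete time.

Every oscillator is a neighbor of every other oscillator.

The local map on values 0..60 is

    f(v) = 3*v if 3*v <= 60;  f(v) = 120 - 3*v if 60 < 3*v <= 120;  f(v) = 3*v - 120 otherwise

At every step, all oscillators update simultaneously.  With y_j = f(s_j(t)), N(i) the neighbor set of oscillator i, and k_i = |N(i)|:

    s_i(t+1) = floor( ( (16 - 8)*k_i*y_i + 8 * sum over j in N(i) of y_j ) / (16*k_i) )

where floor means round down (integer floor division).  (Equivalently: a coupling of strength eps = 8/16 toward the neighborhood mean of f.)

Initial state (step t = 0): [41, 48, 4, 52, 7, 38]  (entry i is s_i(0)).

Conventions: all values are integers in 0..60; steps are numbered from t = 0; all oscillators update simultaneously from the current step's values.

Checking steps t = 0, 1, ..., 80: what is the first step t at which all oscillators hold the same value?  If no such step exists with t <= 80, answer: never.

Answer: never
Key observation: The state at step 25 reappears at step 34 — the system is in a cycle of period 9 from step 25 on.  No step 0..34 is synchronized, and the cycle repeats forever, so no step up to 80 (or ever) has all oscillators equal.

Derivation:
t=0: [41, 48, 4, 52, 7, 38]  (not all equal)
t=1: [11, 19, 15, 24, 18, 12]  (not all equal)
t=2: [40, 50, 45, 46, 48, 41]  (not all equal)
t=3: [9, 21, 15, 16, 18, 10]  (not all equal)
t=4: [36, 48, 44, 45, 47, 38]  (not all equal)
t=5: [13, 18, 13, 15, 17, 11]  (not all equal)
t=6: [41, 47, 41, 44, 46, 39]  (not all equal)
t=7: [7, 14, 7, 10, 13, 7]  (not all equal)
t=8: [25, 34, 25, 29, 33, 25]  (not all equal)
t=9: [38, 27, 38, 33, 29, 38]  (not all equal)
t=10: [13, 26, 13, 19, 24, 13]  (not all equal)
t=11: [42, 43, 42, 49, 45, 42]  (not all equal)
t=12: [9, 10, 9, 17, 12, 9]  (not all equal)
t=13: [30, 31, 30, 40, 34, 30]  (not all equal)
t=14: [25, 24, 25, 13, 20, 25]  (not all equal)
t=15: [46, 47, 46, 43, 52, 46]  (not all equal)
t=16: [19, 20, 19, 15, 26, 19]  (not all equal)
t=17: [54, 55, 54, 49, 48, 54]  (not all equal)
t=18: [39, 40, 39, 33, 31, 39]  (not all equal)
t=19: [6, 5, 6, 14, 16, 6]  (not all equal)
t=20: [23, 21, 23, 32, 35, 23]  (not all equal)
t=21: [45, 47, 45, 34, 30, 45]  (not all equal)
t=22: [17, 19, 17, 18, 23, 17]  (not all equal)
t=23: [51, 54, 51, 53, 51, 51]  (not all equal)
t=24: [34, 38, 34, 36, 34, 34]  (not all equal)
t=25: [16, 11, 16, 13, 16, 16]  (not all equal)
t=26: [45, 39, 45, 42, 45, 45]  (not all equal)
t=27: [12, 8, 12, 9, 12, 12]  (not all equal)
t=28: [33, 29, 33, 30, 33, 33]  (not all equal)
t=29: [23, 27, 23, 26, 23, 23]  (not all equal)
t=30: [48, 44, 48, 45, 48, 48]  (not all equal)
t=31: [21, 17, 21, 18, 21, 21]  (not all equal)
t=32: [56, 53, 56, 54, 56, 56]  (not all equal)
t=33: [46, 42, 46, 44, 46, 46]  (not all equal)
t=34: [16, 11, 16, 13, 16, 16]  (not all equal)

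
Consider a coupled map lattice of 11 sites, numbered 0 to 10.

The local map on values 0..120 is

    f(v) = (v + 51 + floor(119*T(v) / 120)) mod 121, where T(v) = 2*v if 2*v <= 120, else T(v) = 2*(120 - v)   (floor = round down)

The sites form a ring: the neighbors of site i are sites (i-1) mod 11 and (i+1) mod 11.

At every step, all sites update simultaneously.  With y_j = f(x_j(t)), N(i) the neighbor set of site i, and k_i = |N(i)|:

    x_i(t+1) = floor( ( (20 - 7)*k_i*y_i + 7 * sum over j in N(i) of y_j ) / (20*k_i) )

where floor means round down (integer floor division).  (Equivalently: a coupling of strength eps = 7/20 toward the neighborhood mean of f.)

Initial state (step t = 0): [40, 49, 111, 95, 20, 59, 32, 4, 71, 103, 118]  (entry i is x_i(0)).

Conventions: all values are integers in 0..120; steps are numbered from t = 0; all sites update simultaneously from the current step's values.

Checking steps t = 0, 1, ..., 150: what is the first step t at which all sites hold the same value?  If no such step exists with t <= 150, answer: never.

Answer: never
Key observation: The state at step 25 reappears at step 27 — the system is in a cycle of period 2 from step 25 on.  No step 0..27 is synchronized, and the cycle repeats forever, so no step up to 150 (or ever) has all sites equal.

Derivation:
t=0: [40, 49, 111, 95, 20, 59, 32, 4, 71, 103, 118]  (not all equal)
t=1: [54, 68, 63, 77, 103, 92, 45, 61, 86, 68, 53]  (not all equal)
t=2: [92, 100, 102, 89, 72, 72, 73, 95, 90, 95, 90]  (not all equal)
t=3: [75, 70, 69, 80, 94, 96, 92, 78, 77, 75, 77]  (not all equal)
t=4: [94, 98, 97, 88, 77, 74, 78, 88, 92, 93, 92]  (not all equal)
t=5: [74, 71, 73, 81, 90, 93, 89, 82, 77, 76, 76]  (not all equal)
t=6: [95, 97, 94, 87, 80, 77, 80, 86, 91, 92, 93]  (not all equal)
t=7: [74, 72, 75, 82, 88, 90, 88, 83, 78, 77, 75]  (not all equal)
t=8: [95, 96, 93, 87, 81, 79, 81, 86, 90, 92, 93]  (not all equal)
t=9: [74, 73, 76, 82, 87, 89, 87, 83, 79, 77, 75]  (not all equal)
t=10: [95, 95, 92, 87, 82, 80, 82, 86, 89, 92, 93]  (not all equal)
t=11: [74, 74, 77, 82, 86, 88, 86, 83, 80, 77, 75]  (not all equal)
t=12: [94, 94, 91, 87, 83, 81, 83, 86, 89, 91, 93]  (not all equal)
t=13: [75, 75, 78, 82, 85, 87, 85, 83, 80, 78, 76]  (not all equal)
t=14: [93, 93, 90, 87, 84, 82, 84, 86, 88, 91, 92]  (not all equal)
t=15: [76, 76, 79, 82, 84, 86, 85, 83, 80, 78, 77]  (not all equal)
t=16: [92, 92, 90, 87, 85, 83, 84, 86, 88, 90, 92]  (not all equal)
t=17: [77, 77, 79, 81, 84, 85, 84, 83, 81, 79, 77]  (not all equal)
t=18: [92, 91, 90, 87, 85, 84, 85, 86, 88, 90, 91]  (not all equal)
t=19: [77, 78, 79, 81, 83, 84, 84, 82, 81, 79, 78]  (not all equal)
t=20: [91, 91, 89, 88, 86, 85, 85, 86, 88, 89, 91]  (not all equal)
t=21: [78, 78, 79, 81, 82, 83, 83, 82, 81, 79, 78]  (not all equal)
t=22: [91, 90, 89, 88, 87, 86, 86, 87, 88, 89, 90]  (not all equal)
t=23: [78, 79, 80, 81, 82, 82, 82, 82, 81, 80, 79]  (not all equal)
t=24: [90, 90, 89, 88, 87, 87, 87, 87, 88, 89, 90]  (not all equal)
t=25: [79, 79, 80, 81, 81, 82, 82, 81, 81, 80, 79]  (not all equal)
t=26: [90, 89, 89, 88, 87, 87, 87, 87, 88, 89, 89]  (not all equal)
t=27: [79, 79, 80, 81, 81, 82, 82, 81, 81, 80, 79]  (not all equal)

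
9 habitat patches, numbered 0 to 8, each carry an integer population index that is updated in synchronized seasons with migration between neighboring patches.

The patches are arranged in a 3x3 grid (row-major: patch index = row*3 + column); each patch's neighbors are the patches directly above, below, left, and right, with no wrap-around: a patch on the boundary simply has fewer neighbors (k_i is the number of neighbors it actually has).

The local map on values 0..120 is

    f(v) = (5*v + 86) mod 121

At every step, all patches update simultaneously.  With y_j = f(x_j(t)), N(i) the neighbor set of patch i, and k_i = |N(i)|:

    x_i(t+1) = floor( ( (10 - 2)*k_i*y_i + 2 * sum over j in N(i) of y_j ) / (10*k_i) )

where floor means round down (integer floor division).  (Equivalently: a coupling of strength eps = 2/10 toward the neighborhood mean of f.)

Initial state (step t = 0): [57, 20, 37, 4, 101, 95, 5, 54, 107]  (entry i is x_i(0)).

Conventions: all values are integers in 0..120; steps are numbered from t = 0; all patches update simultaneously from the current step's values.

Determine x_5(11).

Simulating step by step:
t=0: [57, 20, 37, 4, 101, 95, 5, 54, 107]
t=1: [23, 61, 37, 99, 103, 71, 110, 106, 31]
t=2: [76, 37, 33, 92, 104, 80, 35, 26, 104]
t=3: [91, 30, 10, 57, 10, 2, 30, 77, 10]
t=4: [57, 97, 33, 18, 28, 79, 103, 96, 32]
t=5: [20, 77, 27, 59, 101, 102, 107, 80, 23]
t=6: [64, 104, 102, 26, 97, 108, 14, 15, 75]
t=7: [44, 16, 91, 87, 77, 36, 41, 46, 84]
t=8: [59, 51, 52, 44, 95, 31, 50, 71, 27]
t=9: [30, 92, 105, 63, 79, 114, 89, 80, 99]
t=10: [102, 65, 16, 49, 102, 55, 41, 19, 82]
t=11: [103, 56, 52, 89, 105, 106, 54, 59, 27]

Answer: x_5(11) = 106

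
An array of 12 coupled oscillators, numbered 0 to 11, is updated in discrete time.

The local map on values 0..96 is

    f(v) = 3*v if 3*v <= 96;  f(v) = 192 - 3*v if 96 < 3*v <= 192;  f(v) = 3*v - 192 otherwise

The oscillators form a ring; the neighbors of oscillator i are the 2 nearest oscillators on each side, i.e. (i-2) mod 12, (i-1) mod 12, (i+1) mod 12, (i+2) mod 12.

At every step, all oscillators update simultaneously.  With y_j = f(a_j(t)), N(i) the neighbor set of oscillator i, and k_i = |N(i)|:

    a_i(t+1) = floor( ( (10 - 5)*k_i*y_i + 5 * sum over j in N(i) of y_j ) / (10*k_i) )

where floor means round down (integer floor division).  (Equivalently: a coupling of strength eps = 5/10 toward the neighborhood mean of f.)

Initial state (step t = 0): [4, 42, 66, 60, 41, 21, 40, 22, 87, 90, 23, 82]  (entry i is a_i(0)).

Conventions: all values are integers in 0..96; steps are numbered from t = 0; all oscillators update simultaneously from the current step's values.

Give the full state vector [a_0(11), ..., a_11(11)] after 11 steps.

Answer: [48, 21, 22, 25, 57, 60, 51, 41, 34, 48, 41, 52]

Derivation:
t=0: [4, 42, 66, 60, 41, 21, 40, 22, 87, 90, 23, 82]
t=1: [30, 43, 22, 31, 53, 58, 69, 68, 70, 71, 61, 55]
t=2: [65, 66, 67, 69, 40, 28, 17, 15, 16, 18, 24, 36]
t=3: [22, 16, 16, 28, 55, 64, 56, 52, 51, 58, 59, 58]
t=4: [49, 51, 52, 57, 33, 21, 24, 28, 31, 22, 25, 27]
t=5: [51, 42, 42, 39, 70, 65, 77, 78, 83, 74, 73, 68]
t=6: [40, 57, 57, 56, 31, 23, 34, 37, 45, 32, 30, 26]
t=7: [62, 34, 36, 37, 72, 70, 82, 79, 73, 86, 82, 73]
t=8: [34, 69, 67, 67, 41, 34, 41, 43, 40, 52, 42, 40]
t=9: [65, 30, 27, 27, 56, 71, 71, 64, 65, 52, 66, 61]
t=10: [24, 66, 65, 67, 37, 26, 16, 10, 9, 20, 9, 21]
t=11: [48, 21, 22, 25, 57, 60, 51, 41, 34, 48, 41, 52]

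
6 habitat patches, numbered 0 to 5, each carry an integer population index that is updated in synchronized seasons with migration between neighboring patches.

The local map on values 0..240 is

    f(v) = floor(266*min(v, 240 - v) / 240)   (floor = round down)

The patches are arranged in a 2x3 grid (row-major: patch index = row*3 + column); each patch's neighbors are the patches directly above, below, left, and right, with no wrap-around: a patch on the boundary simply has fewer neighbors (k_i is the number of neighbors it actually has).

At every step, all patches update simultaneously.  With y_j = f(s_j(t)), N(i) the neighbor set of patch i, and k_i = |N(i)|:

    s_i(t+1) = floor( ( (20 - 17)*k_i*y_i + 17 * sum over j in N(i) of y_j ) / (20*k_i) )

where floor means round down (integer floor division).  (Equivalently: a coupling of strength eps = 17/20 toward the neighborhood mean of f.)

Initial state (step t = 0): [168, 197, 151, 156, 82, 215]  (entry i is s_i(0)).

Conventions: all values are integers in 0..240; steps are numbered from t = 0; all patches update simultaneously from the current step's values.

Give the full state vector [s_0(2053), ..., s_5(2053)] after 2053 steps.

Simulating step by step:
t=0: [168, 197, 151, 156, 82, 215]
t=1: [71, 82, 46, 85, 60, 83]
t=2: [89, 68, 84, 75, 87, 62]
t=3: [81, 92, 74, 94, 78, 90]
t=4: [100, 87, 97, 89, 99, 86]
t=5: [98, 106, 97, 107, 98, 106]
t=6: [116, 109, 115, 109, 115, 108]
t=7: [121, 126, 120, 126, 120, 125]
t=8: [126, 131, 127, 131, 127, 132]
t=9: [120, 124, 120, 124, 120, 124]
t=10: [128, 132, 128, 132, 128, 132]
t=11: [119, 123, 119, 123, 119, 123]
t=12: [129, 130, 129, 130, 129, 130]
t=13: [121, 122, 121, 122, 121, 122]
t=14: [130, 130, 130, 130, 130, 130]
t=15: [121, 121, 121, 121, 121, 121]
t=16: [131, 131, 131, 131, 131, 131]
t=17: [120, 120, 120, 120, 120, 120]
t=18: [133, 133, 133, 133, 133, 133]
t=19: [118, 118, 118, 118, 118, 118]
t=20: [130, 130, 130, 130, 130, 130]

Answer: [118, 118, 118, 118, 118, 118]
Key observation: The state at step 14, [130, 130, 130, 130, 130, 130], reappears at step 20: the system is in a cycle of period 6 from step 14 on.  Therefore the state at step 2053 equals the state at step 14 + ((2053 - 14) mod 6) = 19, which is [118, 118, 118, 118, 118, 118].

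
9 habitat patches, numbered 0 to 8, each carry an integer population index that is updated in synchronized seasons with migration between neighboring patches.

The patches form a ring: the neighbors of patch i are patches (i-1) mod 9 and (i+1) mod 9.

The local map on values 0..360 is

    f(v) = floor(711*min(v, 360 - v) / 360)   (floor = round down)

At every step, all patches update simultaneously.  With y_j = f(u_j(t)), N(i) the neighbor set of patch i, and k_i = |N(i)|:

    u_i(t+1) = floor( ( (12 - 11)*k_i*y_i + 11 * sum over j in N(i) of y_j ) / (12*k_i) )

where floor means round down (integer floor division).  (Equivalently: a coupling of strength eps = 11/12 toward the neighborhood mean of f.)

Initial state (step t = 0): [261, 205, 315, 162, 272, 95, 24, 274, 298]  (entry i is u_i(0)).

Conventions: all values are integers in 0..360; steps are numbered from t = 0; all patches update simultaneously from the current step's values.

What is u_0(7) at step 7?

Answer: u_0(7) = 271

Derivation:
t=0: [261, 205, 315, 162, 272, 95, 24, 274, 298]
t=1: [212, 155, 293, 146, 246, 116, 167, 91, 177]
t=2: [324, 219, 283, 187, 255, 273, 214, 325, 244]
t=3: [238, 125, 296, 192, 251, 241, 134, 242, 83]
t=4: [207, 188, 274, 183, 277, 239, 236, 215, 230]
t=5: [297, 244, 329, 181, 282, 206, 260, 253, 290]
t=6: [178, 103, 271, 127, 313, 186, 252, 171, 165]
t=7: [271, 258, 222, 143, 279, 168, 329, 274, 342]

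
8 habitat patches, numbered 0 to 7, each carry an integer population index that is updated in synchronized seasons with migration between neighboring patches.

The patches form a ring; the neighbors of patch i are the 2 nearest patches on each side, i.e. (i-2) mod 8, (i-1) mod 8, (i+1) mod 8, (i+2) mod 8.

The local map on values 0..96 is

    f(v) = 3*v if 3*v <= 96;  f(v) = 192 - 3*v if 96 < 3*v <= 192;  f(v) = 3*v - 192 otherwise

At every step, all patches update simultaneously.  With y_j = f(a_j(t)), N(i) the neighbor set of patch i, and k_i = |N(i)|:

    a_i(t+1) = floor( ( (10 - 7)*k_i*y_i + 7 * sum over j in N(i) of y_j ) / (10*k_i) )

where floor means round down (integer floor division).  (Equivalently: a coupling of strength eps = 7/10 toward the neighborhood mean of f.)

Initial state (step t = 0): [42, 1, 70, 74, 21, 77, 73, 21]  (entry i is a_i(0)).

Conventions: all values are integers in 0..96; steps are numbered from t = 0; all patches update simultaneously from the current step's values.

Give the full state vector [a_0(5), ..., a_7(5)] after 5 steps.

Simulating step by step:
t=0: [42, 1, 70, 74, 21, 77, 73, 21]
t=1: [39, 31, 33, 30, 38, 43, 48, 42]
t=2: [75, 84, 86, 84, 74, 68, 63, 68]
t=3: [34, 47, 51, 47, 33, 21, 16, 22]
t=4: [62, 58, 61, 58, 63, 64, 69, 63]
t=5: [9, 11, 10, 10, 8, 6, 6, 7]

Answer: [9, 11, 10, 10, 8, 6, 6, 7]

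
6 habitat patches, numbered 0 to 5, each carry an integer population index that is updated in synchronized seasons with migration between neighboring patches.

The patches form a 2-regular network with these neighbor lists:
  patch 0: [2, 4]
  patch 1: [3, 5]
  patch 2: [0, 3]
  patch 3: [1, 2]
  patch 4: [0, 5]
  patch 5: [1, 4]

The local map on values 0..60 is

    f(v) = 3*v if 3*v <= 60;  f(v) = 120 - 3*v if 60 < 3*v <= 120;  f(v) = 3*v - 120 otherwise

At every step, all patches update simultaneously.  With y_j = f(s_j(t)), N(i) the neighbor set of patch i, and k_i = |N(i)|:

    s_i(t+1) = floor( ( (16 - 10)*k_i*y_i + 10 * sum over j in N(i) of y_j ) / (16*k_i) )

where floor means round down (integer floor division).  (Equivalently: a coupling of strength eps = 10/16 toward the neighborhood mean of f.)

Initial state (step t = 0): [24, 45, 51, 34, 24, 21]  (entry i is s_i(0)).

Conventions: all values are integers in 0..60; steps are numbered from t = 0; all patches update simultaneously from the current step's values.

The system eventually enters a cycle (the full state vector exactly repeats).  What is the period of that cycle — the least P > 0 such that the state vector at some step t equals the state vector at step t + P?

Answer: 16
Key observation: The state at step 26, [14, 45, 29, 45, 14, 29], reappears at step 42 — and no state repeats earlier — so the cycle the system enters has period 16.

Derivation:
t=0: [24, 45, 51, 34, 24, 21]
t=1: [43, 29, 33, 21, 50, 41]
t=2: [19, 31, 28, 38, 15, 20]
t=3: [46, 30, 33, 21, 53, 45]
t=4: [25, 33, 31, 37, 24, 27]
t=5: [40, 22, 27, 18, 44, 36]
t=6: [15, 40, 31, 49, 8, 25]
t=7: [32, 22, 32, 18, 37, 24]
t=8: [19, 52, 33, 44, 25, 37]
t=9: [42, 20, 29, 22, 37, 28]
t=10: [15, 50, 31, 49, 16, 35]
t=11: [40, 24, 32, 27, 36, 30]
t=12: [11, 39, 21, 37, 13, 30]
t=13: [42, 13, 34, 22, 34, 24]
t=14: [13, 46, 25, 38, 23, 35]
t=15: [44, 13, 30, 21, 36, 27]
t=16: [17, 44, 32, 42, 20, 30]
t=17: [45, 15, 26, 13, 47, 33]
t=18: [25, 35, 32, 41, 19, 28]
t=19: [42, 17, 24, 13, 46, 36]
t=20: [22, 35, 32, 45, 12, 26]
t=21: [39, 23, 30, 17, 43, 31]
t=22: [13, 43, 28, 44, 12, 28]
t=23: [37, 18, 29, 18, 36, 27]
t=24: [17, 49, 32, 47, 19, 35]
t=25: [44, 21, 31, 23, 42, 31]
t=26: [14, 45, 29, 45, 14, 29]
t=27: [39, 20, 30, 20, 39, 30]
t=28: [11, 50, 30, 50, 11, 30]
t=29: [32, 30, 30, 30, 32, 30]
t=30: [25, 30, 28, 30, 25, 28]
t=31: [42, 31, 36, 31, 42, 36]
t=32: [7, 22, 14, 22, 7, 14]
t=33: [27, 50, 39, 50, 27, 39]
t=34: [27, 21, 22, 21, 27, 22]
t=35: [43, 56, 50, 56, 43, 50]
t=36: [15, 42, 29, 42, 15, 29]
t=37: [41, 14, 28, 14, 41, 28]
t=38: [13, 40, 27, 40, 13, 27]
t=39: [39, 12, 26, 12, 39, 26]
t=40: [15, 37, 27, 37, 15, 27]
t=41: [43, 18, 31, 18, 43, 31]
t=42: [14, 45, 29, 45, 14, 29]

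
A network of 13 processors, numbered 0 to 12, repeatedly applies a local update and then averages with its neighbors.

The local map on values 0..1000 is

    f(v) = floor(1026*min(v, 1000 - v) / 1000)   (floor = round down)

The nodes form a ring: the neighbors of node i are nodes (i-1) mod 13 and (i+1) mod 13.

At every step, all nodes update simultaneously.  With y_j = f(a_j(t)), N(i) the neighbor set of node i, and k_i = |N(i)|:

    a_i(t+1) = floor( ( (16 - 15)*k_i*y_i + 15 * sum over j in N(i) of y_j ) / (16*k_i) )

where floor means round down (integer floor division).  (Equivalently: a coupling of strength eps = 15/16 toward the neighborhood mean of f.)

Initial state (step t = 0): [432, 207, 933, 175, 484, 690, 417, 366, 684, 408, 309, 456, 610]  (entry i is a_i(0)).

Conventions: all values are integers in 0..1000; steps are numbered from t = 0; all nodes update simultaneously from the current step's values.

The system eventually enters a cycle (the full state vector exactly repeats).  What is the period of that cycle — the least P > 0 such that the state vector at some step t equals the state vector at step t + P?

Simulating step by step:
t=0: [432, 207, 933, 175, 484, 690, 417, 366, 684, 408, 309, 456, 610]
t=1: [314, 252, 187, 275, 263, 452, 351, 375, 391, 326, 434, 365, 451]
t=2: [357, 256, 265, 233, 366, 323, 419, 380, 361, 417, 359, 448, 355]
t=3: [316, 314, 251, 317, 290, 397, 364, 398, 405, 372, 438, 371, 409]
t=4: [367, 292, 319, 280, 361, 339, 405, 394, 395, 428, 384, 430, 356]
t=5: [334, 348, 295, 344, 320, 389, 377, 409, 420, 401, 437, 382, 405]
t=6: [383, 324, 351, 317, 372, 359, 407, 408, 415, 437, 403, 428, 369]
t=7: [357, 373, 330, 367, 348, 397, 394, 420, 432, 420, 441, 398, 413]
t=8: [400, 353, 376, 349, 389, 382, 417, 423, 430, 446, 421, 435, 389]
t=9: [382, 395, 361, 389, 376, 411, 412, 433, 444, 437, 450, 416, 426]
t=10: [419, 382, 400, 378, 408, 404, 431, 438, 446, 457, 438, 447, 410]
t=11: [406, 417, 390, 412, 401, 429, 432, 449, 458, 453, 462, 435, 442]
t=12: [438, 409, 422, 406, 429, 427, 449, 456, 462, 471, 456, 462, 432]
t=13: [432, 439, 418, 434, 427, 449, 452, 467, 474, 471, 477, 456, 460]
t=14: [459, 436, 446, 433, 451, 451, 469, 474, 481, 487, 475, 479, 456]
t=15: [457, 462, 446, 458, 453, 470, 474, 486, 492, 490, 494, 477, 479]
t=16: [481, 463, 470, 461, 474, 475, 489, 495, 500, 504, 496, 497, 479]
t=17: [483, 486, 474, 483, 479, 493, 497, 507, 507, 510, 508, 500, 500]
t=18: [504, 490, 495, 488, 499, 500, 505, 506, 503, 504, 507, 508, 504]
t=19: [505, 507, 501, 508, 506, 509, 509, 507, 507, 507, 505, 506, 506]
t=20: [505, 508, 504, 508, 503, 504, 503, 504, 505, 505, 505, 506, 506]
t=21: [505, 507, 504, 508, 506, 508, 508, 508, 507, 507, 506, 506, 506]
t=22: [505, 507, 504, 506, 504, 504, 504, 504, 504, 505, 505, 506, 506]
t=23: [505, 507, 505, 507, 507, 508, 508, 508, 507, 507, 506, 506, 506]
t=24: [505, 506, 505, 505, 504, 504, 504, 504, 504, 505, 505, 506, 506]
t=25: [506, 506, 506, 507, 507, 508, 508, 508, 507, 507, 506, 506, 506]
t=26: [506, 506, 505, 505, 504, 504, 504, 504, 504, 505, 505, 506, 506]
t=27: [506, 506, 506, 507, 507, 508, 508, 508, 507, 507, 506, 506, 506]

Answer: 2
Key observation: The state at step 25, [506, 506, 506, 507, 507, 508, 508, 508, 507, 507, 506, 506, 506], reappears at step 27 — and no state repeats earlier — so the cycle the system enters has period 2.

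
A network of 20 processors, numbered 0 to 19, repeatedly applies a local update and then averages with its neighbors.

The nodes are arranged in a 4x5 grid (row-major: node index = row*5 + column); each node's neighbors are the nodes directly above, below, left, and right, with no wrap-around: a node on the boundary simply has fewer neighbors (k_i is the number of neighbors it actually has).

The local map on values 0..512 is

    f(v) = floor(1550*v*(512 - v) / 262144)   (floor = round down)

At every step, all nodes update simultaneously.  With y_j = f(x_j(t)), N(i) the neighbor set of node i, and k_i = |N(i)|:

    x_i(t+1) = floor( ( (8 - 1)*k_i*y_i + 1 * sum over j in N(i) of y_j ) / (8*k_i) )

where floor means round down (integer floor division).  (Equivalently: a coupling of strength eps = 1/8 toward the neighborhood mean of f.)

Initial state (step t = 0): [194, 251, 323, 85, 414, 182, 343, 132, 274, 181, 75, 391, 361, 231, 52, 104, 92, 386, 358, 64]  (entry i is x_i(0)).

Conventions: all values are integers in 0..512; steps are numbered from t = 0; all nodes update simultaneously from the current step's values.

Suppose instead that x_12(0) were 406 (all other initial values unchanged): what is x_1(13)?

Simulating step by step:
t=0: [194, 251, 323, 85, 414, 182, 343, 132, 274, 181, 75, 391, 406, 231, 52, 104, 92, 386, 358, 64]
t=1: [364, 383, 352, 228, 244, 348, 340, 300, 375, 341, 205, 275, 261, 369, 161, 245, 233, 284, 319, 177]
t=2: [317, 297, 335, 376, 383, 338, 345, 371, 309, 343, 371, 383, 384, 315, 334, 385, 384, 381, 361, 349]
t=3: [364, 373, 347, 306, 295, 345, 338, 312, 364, 341, 309, 293, 293, 361, 350, 290, 290, 295, 323, 336]
t=4: [318, 309, 339, 368, 375, 340, 347, 365, 322, 343, 369, 377, 376, 325, 335, 379, 379, 377, 358, 348]
t=5: [363, 367, 344, 315, 306, 344, 337, 319, 357, 341, 311, 301, 304, 355, 349, 298, 298, 301, 325, 337]
t=6: [320, 316, 341, 363, 369, 341, 348, 361, 329, 344, 368, 373, 371, 331, 336, 376, 376, 374, 357, 347]
t=7: [362, 363, 342, 321, 313, 343, 336, 323, 352, 340, 313, 307, 310, 351, 348, 302, 302, 305, 327, 338]
t=8: [322, 321, 343, 360, 366, 342, 348, 358, 335, 345, 367, 371, 368, 335, 337, 373, 373, 372, 356, 347]
t=9: [359, 360, 341, 324, 317, 342, 336, 326, 348, 339, 314, 310, 314, 348, 347, 306, 306, 308, 328, 338]
t=10: [325, 325, 344, 358, 363, 343, 348, 356, 338, 346, 366, 369, 366, 338, 338, 371, 371, 370, 355, 347]
t=11: [357, 357, 340, 326, 320, 341, 336, 328, 345, 338, 315, 312, 316, 345, 346, 309, 309, 310, 329, 338]
t=12: [328, 328, 345, 356, 361, 344, 348, 355, 341, 347, 365, 367, 365, 341, 339, 369, 369, 369, 354, 347]
t=13: [355, 354, 339, 328, 323, 340, 336, 329, 342, 337, 317, 314, 317, 342, 345, 311, 311, 312, 330, 338]

Answer: x_1(13) = 354
Key observation: This trace re-runs the system from the modified initial state.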